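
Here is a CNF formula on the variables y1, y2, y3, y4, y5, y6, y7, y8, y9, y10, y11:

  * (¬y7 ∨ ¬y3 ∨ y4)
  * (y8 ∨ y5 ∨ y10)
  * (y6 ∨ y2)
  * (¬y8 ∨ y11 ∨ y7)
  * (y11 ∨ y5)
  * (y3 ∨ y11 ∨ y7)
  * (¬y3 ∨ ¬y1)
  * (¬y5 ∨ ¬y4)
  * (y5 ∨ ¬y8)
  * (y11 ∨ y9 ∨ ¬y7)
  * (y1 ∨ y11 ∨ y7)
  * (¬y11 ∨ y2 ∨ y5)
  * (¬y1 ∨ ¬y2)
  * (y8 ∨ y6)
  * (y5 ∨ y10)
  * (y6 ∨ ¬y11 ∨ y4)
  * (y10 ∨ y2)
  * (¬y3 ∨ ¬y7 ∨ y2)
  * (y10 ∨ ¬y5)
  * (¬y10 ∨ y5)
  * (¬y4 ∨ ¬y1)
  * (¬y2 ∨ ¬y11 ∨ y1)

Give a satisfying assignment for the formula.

y1=True  y2=False  y3=False  y4=False  y5=True  y6=True  y7=True  y8=False  y9=True  y10=True  y11=True

Check each clause:
  1. (¬y3 ∨ y4 ∨ ¬y7) — ¬y3 is true.
  2. (y8 ∨ y10 ∨ y5) — y10 is true.
  3. (y2 ∨ y6) — y6 is true.
  4. (¬y8 ∨ y7 ∨ y11) — ¬y8 is true.
  5. (y11 ∨ y5) — y11 is true.
  6. (y11 ∨ y7 ∨ y3) — y11 is true.
  7. (¬y3 ∨ ¬y1) — ¬y3 is true.
  8. (¬y4 ∨ ¬y5) — ¬y4 is true.
  9. (¬y8 ∨ y5) — ¬y8 is true.
  10. (y9 ∨ y11 ∨ ¬y7) — y11 is true.
  11. (y11 ∨ y7 ∨ y1) — y1 is true.
  12. (y5 ∨ y2 ∨ ¬y11) — y5 is true.
  13. (¬y1 ∨ ¬y2) — ¬y2 is true.
  14. (y6 ∨ y8) — y6 is true.
  15. (y10 ∨ y5) — y10 is true.
  16. (y6 ∨ ¬y11 ∨ y4) — y6 is true.
  17. (y10 ∨ y2) — y10 is true.
  18. (y2 ∨ ¬y7 ∨ ¬y3) — ¬y3 is true.
  19. (¬y5 ∨ y10) — y10 is true.
  20. (¬y10 ∨ y5) — y5 is true.
  21. (¬y1 ∨ ¬y4) — ¬y4 is true.
  22. (¬y2 ∨ ¬y11 ∨ y1) — y1 is true.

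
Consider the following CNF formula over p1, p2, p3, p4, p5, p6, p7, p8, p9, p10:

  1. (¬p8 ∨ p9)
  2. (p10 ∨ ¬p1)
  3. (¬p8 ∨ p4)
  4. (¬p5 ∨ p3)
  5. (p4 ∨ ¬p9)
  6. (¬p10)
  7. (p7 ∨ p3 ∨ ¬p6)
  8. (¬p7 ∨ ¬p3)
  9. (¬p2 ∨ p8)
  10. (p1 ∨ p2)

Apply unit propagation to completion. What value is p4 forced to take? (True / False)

True

Unit clause (¬p10) sets p10 = False.
In (p10 ∨ ¬p1), p10 is now false; ¬p1 must hold, so p1 = False.
(p2 ∨ p1) with p1 = False leaves only p2, so p2 = True.
(¬p2 ∨ p8): since p2 = True, the clause reduces to (p8). p8 = True.
From (p9 ∨ ¬p8) and p8 = True: p9 = True.
(¬p8 ∨ p4): since p8 = True, the clause reduces to (p4). p4 = True.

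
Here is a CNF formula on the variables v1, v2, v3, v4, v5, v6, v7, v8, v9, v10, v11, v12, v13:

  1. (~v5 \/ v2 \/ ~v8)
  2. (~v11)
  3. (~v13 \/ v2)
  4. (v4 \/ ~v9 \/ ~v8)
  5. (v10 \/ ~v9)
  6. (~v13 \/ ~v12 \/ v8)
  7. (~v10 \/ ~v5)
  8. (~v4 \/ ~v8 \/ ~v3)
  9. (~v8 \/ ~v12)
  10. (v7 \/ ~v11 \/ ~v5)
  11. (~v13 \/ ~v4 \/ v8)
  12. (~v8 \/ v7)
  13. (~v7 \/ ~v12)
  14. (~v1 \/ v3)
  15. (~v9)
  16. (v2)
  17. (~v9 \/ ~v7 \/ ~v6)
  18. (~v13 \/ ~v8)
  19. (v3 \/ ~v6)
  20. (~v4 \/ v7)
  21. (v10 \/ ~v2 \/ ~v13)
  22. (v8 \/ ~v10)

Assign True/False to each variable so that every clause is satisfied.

v1=F, v2=T, v3=T, v4=F, v5=F, v6=T, v7=T, v8=F, v9=F, v10=F, v11=F, v12=F, v13=F

The clause (~v11) is unit: v11 must be False.
(~v9) is a unit clause, so v9 = False.
Unit propagation: (v2) forces v2 = True.
v1 occurs only negated in the remaining clauses — set v1 = False.
v4 occurs only negated in the remaining clauses — set v4 = False.
Try v3 = True.
Branch on v5: take v5 = False.
For the remaining variables, v6 = True, v7 = True, v8 = False, v10 = False, v12 = False, v13 = False works.
Every clause has at least one true literal under this assignment.
Check each clause:
  1. (~v5 \/ ~v8 \/ v2) — ~v8 is true.
  2. (~v11) — ~v11 is true.
  3. (~v13 \/ v2) — v2 is true.
  4. (~v8 \/ ~v9 \/ v4) — ~v8 is true.
  5. (v10 \/ ~v9) — ~v9 is true.
  6. (~v12 \/ ~v13 \/ v8) — ~v13 is true.
  7. (~v10 \/ ~v5) — ~v5 is true.
  8. (~v8 \/ ~v3 \/ ~v4) — ~v8 is true.
  9. (~v8 \/ ~v12) — ~v8 is true.
  10. (~v11 \/ v7 \/ ~v5) — ~v5 is true.
  11. (v8 \/ ~v4 \/ ~v13) — ~v13 is true.
  12. (~v8 \/ v7) — ~v8 is true.
  13. (~v7 \/ ~v12) — ~v12 is true.
  14. (v3 \/ ~v1) — v3 is true.
  15. (~v9) — ~v9 is true.
  16. (v2) — v2 is true.
  17. (~v9 \/ ~v6 \/ ~v7) — ~v9 is true.
  18. (~v8 \/ ~v13) — ~v8 is true.
  19. (~v6 \/ v3) — v3 is true.
  20. (~v4 \/ v7) — ~v4 is true.
  21. (~v2 \/ v10 \/ ~v13) — ~v13 is true.
  22. (v8 \/ ~v10) — ~v10 is true.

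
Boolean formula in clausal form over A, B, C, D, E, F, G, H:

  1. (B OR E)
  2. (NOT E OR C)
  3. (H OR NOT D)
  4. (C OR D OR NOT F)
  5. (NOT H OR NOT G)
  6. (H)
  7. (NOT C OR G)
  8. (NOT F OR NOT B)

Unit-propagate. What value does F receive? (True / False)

False

(H) is a unit clause: H = True.
In (NOT G OR NOT H), NOT H is now false; NOT G must hold, so G = False.
(NOT C OR G) with G = False leaves only NOT C, so C = False.
(NOT E OR C): since C = False, the clause reduces to (NOT E). E = False.
In (B OR E), E is now false; B must hold, so B = True.
From (NOT B OR NOT F) and B = True: F = False.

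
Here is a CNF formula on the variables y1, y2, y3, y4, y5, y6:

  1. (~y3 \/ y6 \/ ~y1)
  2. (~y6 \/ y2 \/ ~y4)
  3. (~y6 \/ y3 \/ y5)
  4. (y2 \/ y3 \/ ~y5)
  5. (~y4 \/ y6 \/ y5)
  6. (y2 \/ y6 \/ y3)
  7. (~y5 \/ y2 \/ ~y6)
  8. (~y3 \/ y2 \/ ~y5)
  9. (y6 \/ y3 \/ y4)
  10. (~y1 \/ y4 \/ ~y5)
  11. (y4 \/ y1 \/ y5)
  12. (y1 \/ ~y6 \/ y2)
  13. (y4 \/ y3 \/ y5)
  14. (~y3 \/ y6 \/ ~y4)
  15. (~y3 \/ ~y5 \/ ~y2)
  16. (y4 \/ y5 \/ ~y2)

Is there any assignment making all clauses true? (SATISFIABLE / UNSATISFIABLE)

SATISFIABLE

Branch on y1: take y1 = False.
Set y2 = True and propagate.
Try y3 = True.
  then y5 is forced to False.
  then y4 is forced to True.
  then y6 is forced to True.
Every clause has at least one true literal under this assignment.
So y1=F, y2=T, y3=T, y4=T, y5=F, y6=T is a satisfying assignment.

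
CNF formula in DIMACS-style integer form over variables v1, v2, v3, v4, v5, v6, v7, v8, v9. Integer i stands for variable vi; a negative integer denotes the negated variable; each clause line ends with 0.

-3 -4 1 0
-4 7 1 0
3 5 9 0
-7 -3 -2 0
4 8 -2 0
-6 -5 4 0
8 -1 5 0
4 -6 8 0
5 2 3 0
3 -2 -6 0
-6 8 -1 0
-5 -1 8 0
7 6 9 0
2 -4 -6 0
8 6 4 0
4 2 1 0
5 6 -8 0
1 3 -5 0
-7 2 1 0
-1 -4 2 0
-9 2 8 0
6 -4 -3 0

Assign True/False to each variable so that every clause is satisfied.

Branch on v1: take v1 = False.
For the remaining variables, v2 = True, v3 = True, v4 = False, v5 = False, v6 = True, v7 = False, v8 = True, v9 = False works.
Every clause has at least one true literal under this assignment.

v1=False, v2=True, v3=True, v4=False, v5=False, v6=True, v7=False, v8=True, v9=False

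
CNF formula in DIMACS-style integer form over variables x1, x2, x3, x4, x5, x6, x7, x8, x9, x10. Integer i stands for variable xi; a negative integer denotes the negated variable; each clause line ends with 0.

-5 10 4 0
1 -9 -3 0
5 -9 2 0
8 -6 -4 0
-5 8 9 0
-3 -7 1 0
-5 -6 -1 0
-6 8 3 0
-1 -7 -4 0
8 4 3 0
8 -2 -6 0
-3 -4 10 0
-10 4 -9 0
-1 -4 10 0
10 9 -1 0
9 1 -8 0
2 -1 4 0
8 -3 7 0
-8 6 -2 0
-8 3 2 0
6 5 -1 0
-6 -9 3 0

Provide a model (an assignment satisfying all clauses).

x1=0, x2=1, x3=0, x4=1, x5=1, x6=0, x7=0, x8=0, x9=1, x10=1

Try x1 = False.
Branch on x2: take x2 = True.
The remaining clauses are satisfied by x3 = False, x4 = True, x5 = True, x6 = False, x7 = False, x8 = False, x9 = True, x10 = True.
Every clause has at least one true literal under this assignment.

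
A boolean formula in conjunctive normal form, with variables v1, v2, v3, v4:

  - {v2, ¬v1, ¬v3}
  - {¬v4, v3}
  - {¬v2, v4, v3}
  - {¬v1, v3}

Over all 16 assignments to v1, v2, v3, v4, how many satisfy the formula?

7

Satisfying assignments:
  v1=0 v2=0 v3=0 v4=0
  v1=0 v2=0 v3=1 v4=0
  v1=0 v2=0 v3=1 v4=1
  v1=0 v2=1 v3=1 v4=0
  v1=0 v2=1 v3=1 v4=1
  v1=1 v2=1 v3=1 v4=0
  v1=1 v2=1 v3=1 v4=1
That's 7 in total.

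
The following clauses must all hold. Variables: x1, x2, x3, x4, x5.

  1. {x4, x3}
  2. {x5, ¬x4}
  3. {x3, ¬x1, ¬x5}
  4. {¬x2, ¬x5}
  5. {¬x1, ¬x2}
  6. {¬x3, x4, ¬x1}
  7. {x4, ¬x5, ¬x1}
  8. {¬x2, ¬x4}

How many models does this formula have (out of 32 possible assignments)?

The models are:
  x1=0 x2=0 x3=0 x4=1 x5=1
  x1=0 x2=0 x3=1 x4=0 x5=0
  x1=0 x2=0 x3=1 x4=0 x5=1
  x1=0 x2=0 x3=1 x4=1 x5=1
  x1=0 x2=1 x3=1 x4=0 x5=0
  x1=1 x2=0 x3=1 x4=1 x5=1
Count: 6.

6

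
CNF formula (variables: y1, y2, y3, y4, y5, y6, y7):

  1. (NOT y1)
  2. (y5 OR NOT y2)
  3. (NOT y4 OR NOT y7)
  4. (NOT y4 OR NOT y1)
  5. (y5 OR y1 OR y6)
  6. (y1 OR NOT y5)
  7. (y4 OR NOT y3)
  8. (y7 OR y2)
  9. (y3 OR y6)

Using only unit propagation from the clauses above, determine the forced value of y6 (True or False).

True

Unit clause (NOT y1) sets y1 = False.
(NOT y5 OR y1) with y1 = False leaves only NOT y5, so y5 = False.
In (y5 OR NOT y2), y5 is now false; NOT y2 must hold, so y2 = False.
(y5 OR y6 OR y1) with y1 = False, y5 = False leaves only y6, so y6 = True.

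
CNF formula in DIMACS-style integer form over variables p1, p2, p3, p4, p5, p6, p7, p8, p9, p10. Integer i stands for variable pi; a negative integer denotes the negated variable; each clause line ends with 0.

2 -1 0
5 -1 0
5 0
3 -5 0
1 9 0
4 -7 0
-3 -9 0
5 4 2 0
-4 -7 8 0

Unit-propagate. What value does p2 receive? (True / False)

True

Unit clause (p5) sets p5 = True.
In (p3 || !p5), !p5 is now false; p3 must hold, so p3 = True.
From (!p3 || !p9) and p3 = True: p9 = False.
From (p9 || p1) and p9 = False: p1 = True.
(!p1 || p2): since p1 = True, the clause reduces to (p2). p2 = True.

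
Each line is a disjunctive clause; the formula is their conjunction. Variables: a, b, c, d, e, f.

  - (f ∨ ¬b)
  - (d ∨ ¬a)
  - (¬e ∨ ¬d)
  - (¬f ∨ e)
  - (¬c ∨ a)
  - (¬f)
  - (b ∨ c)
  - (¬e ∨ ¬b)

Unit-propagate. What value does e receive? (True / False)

(¬f) is a unit clause: f = False.
(¬b ∨ f) with f = False leaves only ¬b, so b = False.
In (c ∨ b), b is now false; c must hold, so c = True.
From (a ∨ ¬c) and c = True: a = True.
(¬a ∨ d) with a = True leaves only d, so d = True.
(¬d ∨ ¬e) with d = True leaves only ¬e, so e = False.

False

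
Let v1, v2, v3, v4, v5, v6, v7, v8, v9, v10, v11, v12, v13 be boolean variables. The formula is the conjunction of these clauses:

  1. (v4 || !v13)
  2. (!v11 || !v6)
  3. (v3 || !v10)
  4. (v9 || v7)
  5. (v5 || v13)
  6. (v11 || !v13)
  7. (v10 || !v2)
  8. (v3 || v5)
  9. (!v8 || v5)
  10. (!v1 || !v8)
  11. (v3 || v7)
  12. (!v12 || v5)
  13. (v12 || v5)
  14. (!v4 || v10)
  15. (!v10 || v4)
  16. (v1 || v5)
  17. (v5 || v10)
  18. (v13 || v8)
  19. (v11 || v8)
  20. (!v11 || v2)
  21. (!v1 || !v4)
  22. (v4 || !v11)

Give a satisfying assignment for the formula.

v1 = False  v2 = True  v3 = True  v4 = True  v5 = True  v6 = True  v7 = False  v8 = True  v9 = True  v10 = True  v11 = False  v12 = False  v13 = False

Check each clause:
  1. (!v13 || v4) — !v13 is true.
  2. (!v11 || !v6) — !v11 is true.
  3. (v3 || !v10) — v3 is true.
  4. (v9 || v7) — v9 is true.
  5. (v5 || v13) — v5 is true.
  6. (v11 || !v13) — !v13 is true.
  7. (!v2 || v10) — v10 is true.
  8. (v3 || v5) — v3 is true.
  9. (v5 || !v8) — v5 is true.
  10. (!v8 || !v1) — !v1 is true.
  11. (v3 || v7) — v3 is true.
  12. (!v12 || v5) — !v12 is true.
  13. (v12 || v5) — v5 is true.
  14. (v10 || !v4) — v10 is true.
  15. (v4 || !v10) — v4 is true.
  16. (v5 || v1) — v5 is true.
  17. (v5 || v10) — v10 is true.
  18. (v8 || v13) — v8 is true.
  19. (v8 || v11) — v8 is true.
  20. (v2 || !v11) — v2 is true.
  21. (!v1 || !v4) — !v1 is true.
  22. (v4 || !v11) — v4 is true.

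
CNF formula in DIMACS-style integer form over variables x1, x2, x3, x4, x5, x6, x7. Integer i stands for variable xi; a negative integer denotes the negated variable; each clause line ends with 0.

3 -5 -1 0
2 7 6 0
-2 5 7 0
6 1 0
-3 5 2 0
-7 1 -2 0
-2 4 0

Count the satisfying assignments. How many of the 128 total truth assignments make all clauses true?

Case analysis on x2 and x1:
  x2=1, x1=1: x6 free; 4 ways for (x3,x4,x5,x7) × 2^1 = 8.
  x2=1, x1=0: remaining (x3,x4,x5,x6,x7) ∈ {(0,1,1,1,0); (1,1,1,1,0)} — 2.
  x2=0, x1=1: x4 free; 6 ways for (x3,x5,x6,x7) × 2^1 = 12.
  x2=0, x1=0: x4, x7 free; 3 ways for (x3,x5,x6) × 2^2 = 12.
Total: 8 + 2 + 12 + 12 = 34.

34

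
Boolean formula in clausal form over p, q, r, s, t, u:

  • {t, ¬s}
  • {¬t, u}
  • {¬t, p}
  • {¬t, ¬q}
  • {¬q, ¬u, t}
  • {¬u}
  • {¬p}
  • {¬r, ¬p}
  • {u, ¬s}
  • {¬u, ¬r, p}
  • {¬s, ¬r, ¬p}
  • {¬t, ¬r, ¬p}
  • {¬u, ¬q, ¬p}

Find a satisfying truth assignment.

The clause (¬u) is unit: u must be False.
(¬t) is a unit clause, so t = False.
Unit propagation: (¬s) forces s = False.
Unit propagation: (¬p) forces p = False.
q, r are now unconstrained; take q = False, r = False.
Every clause has at least one true literal under this assignment.
Check each clause:
  1. {¬s, t} — ¬s is true.
  2. {u, ¬t} — ¬t is true.
  3. {p, ¬t} — ¬t is true.
  4. {¬q, ¬t} — ¬t is true.
  5. {¬u, ¬q, t} — ¬u is true.
  6. {¬u} — ¬u is true.
  7. {¬p} — ¬p is true.
  8. {¬p, ¬r} — ¬r is true.
  9. {u, ¬s} — ¬s is true.
  10. {¬u, p, ¬r} — ¬u is true.
  11. {¬s, ¬p, ¬r} — ¬s is true.
  12. {¬t, ¬r, ¬p} — ¬t is true.
  13. {¬q, ¬p, ¬u} — ¬u is true.

p = F, q = F, r = F, s = F, t = F, u = F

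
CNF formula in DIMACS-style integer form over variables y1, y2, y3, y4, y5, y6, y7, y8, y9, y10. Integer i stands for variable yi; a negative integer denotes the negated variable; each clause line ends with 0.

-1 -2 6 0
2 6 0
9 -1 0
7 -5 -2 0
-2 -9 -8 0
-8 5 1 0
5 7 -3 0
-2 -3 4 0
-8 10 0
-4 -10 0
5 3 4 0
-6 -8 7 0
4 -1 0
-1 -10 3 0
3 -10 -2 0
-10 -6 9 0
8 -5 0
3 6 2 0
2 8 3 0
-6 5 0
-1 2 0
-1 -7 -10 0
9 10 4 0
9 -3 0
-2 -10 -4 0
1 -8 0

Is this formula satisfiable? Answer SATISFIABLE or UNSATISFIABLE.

Try y1 = False.
  then y8 is forced to False.
  then y5 is forced to False.
  then y6 is forced to False.
  then y2 is forced to True.
Set y3 = False and propagate.
  then y4 is forced to True.
  then y10 is forced to False.
y7, y9 are now unconstrained; take y7 = False, y9 = True.
Every clause has at least one true literal under this assignment.
So y1=False  y2=True  y3=False  y4=True  y5=False  y6=False  y7=False  y8=False  y9=True  y10=False is a satisfying assignment.

SATISFIABLE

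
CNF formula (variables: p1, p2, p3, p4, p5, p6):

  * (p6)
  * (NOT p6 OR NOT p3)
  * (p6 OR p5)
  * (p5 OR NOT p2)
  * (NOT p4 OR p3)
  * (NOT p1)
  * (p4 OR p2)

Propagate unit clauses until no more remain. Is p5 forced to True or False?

True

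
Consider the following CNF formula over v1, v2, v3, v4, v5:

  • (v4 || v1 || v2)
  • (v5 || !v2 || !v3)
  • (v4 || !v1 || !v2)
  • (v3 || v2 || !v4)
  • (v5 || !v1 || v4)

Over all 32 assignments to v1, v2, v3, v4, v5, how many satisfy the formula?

15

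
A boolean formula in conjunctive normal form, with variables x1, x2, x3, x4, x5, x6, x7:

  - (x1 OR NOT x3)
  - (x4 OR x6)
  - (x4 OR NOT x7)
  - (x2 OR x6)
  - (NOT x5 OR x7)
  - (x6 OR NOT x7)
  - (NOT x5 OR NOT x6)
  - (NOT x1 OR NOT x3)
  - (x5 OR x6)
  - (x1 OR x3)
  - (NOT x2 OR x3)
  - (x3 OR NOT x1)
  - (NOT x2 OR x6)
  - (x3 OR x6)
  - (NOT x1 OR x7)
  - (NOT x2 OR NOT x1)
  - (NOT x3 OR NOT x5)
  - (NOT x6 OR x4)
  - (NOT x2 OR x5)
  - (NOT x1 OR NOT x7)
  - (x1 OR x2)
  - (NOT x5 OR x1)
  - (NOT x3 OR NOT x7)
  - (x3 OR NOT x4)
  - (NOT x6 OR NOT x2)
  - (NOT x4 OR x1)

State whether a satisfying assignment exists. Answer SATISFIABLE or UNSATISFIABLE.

UNSATISFIABLE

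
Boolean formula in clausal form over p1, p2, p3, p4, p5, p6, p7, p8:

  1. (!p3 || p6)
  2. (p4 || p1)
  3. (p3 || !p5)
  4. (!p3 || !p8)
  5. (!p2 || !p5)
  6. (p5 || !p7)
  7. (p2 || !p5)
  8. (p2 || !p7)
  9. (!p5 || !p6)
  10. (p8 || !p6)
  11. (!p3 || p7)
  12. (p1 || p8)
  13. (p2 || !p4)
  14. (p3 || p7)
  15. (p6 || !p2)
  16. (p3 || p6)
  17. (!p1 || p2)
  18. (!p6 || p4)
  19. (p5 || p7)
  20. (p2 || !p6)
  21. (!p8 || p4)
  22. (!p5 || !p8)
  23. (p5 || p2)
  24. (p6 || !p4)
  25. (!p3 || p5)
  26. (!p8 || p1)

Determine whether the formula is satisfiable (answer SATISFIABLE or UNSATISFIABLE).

UNSATISFIABLE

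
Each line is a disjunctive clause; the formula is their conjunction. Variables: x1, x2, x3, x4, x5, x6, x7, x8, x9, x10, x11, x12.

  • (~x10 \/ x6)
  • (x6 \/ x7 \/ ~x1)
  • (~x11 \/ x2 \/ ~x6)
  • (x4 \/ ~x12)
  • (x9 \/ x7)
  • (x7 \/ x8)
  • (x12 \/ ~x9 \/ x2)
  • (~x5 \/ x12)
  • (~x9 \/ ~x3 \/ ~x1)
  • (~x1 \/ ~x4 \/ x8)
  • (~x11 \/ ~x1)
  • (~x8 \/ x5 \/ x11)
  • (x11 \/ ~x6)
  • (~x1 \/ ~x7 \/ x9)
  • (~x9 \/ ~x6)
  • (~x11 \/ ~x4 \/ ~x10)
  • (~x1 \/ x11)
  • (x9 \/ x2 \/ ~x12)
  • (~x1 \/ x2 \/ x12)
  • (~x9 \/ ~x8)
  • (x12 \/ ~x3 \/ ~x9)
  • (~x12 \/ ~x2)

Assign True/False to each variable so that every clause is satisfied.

Pure literal: x1 appears only negated; assign x1 = False.
x3 occurs only negated in the remaining clauses — set x3 = False.
Set x2 = False and propagate.
Set x4 = True and propagate.
Set x5 = True and propagate.
  then x12 is forced to True.
  then x9 is forced to True.
  then x6 is forced to False.
  then x10 is forced to False.
  then x8 is forced to False.
  then x7 is forced to True.
x11 is now unconstrained; take x11 = False.
Every clause has at least one true literal under this assignment.
Check each clause:
  1. (x6 \/ ~x10) — ~x10 is true.
  2. (~x1 \/ x6 \/ x7) — x7 is true.
  3. (~x11 \/ x2 \/ ~x6) — ~x6 is true.
  4. (x4 \/ ~x12) — x4 is true.
  5. (x9 \/ x7) — x9 is true.
  6. (x8 \/ x7) — x7 is true.
  7. (~x9 \/ x12 \/ x2) — x12 is true.
  8. (x12 \/ ~x5) — x12 is true.
  9. (~x1 \/ ~x3 \/ ~x9) — ~x3 is true.
  10. (~x4 \/ ~x1 \/ x8) — ~x1 is true.
  11. (~x11 \/ ~x1) — ~x11 is true.
  12. (~x8 \/ x5 \/ x11) — ~x8 is true.
  13. (x11 \/ ~x6) — ~x6 is true.
  14. (x9 \/ ~x7 \/ ~x1) — ~x1 is true.
  15. (~x6 \/ ~x9) — ~x6 is true.
  16. (~x11 \/ ~x10 \/ ~x4) — ~x11 is true.
  17. (x11 \/ ~x1) — ~x1 is true.
  18. (~x12 \/ x2 \/ x9) — x9 is true.
  19. (x12 \/ x2 \/ ~x1) — x12 is true.
  20. (~x9 \/ ~x8) — ~x8 is true.
  21. (~x9 \/ x12 \/ ~x3) — x12 is true.
  22. (~x12 \/ ~x2) — ~x2 is true.

x1 = False, x2 = False, x3 = False, x4 = True, x5 = True, x6 = False, x7 = True, x8 = False, x9 = True, x10 = False, x11 = False, x12 = True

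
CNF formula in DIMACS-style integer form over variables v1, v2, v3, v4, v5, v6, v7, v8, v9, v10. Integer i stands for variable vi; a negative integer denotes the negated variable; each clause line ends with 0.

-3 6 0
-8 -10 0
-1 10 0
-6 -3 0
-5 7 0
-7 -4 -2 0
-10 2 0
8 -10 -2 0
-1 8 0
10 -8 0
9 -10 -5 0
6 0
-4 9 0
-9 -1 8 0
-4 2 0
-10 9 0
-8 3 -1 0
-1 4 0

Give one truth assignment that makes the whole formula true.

v1=0  v2=1  v3=0  v4=0  v5=0  v6=1  v7=0  v8=0  v9=0  v10=0

The clause (v6) is unit: v6 must be True.
Unit propagation: (~v3) forces v3 = False.
v1 occurs only negated in the remaining clauses — set v1 = False.
v5 occurs only negated in the remaining clauses — set v5 = False.
Branch on v2: take v2 = True.
Set v4 = False and propagate.
For the remaining variables, v7 = False, v8 = False, v9 = False, v10 = False works.
Every clause has at least one true literal under this assignment.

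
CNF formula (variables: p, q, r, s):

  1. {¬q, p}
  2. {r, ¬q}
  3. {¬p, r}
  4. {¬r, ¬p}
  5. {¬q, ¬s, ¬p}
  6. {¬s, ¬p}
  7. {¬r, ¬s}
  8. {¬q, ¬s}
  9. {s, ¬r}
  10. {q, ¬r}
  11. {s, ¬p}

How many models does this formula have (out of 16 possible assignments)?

2

Satisfying assignments:
  p=F q=F r=F s=F
  p=F q=F r=F s=T
That's 2 in total.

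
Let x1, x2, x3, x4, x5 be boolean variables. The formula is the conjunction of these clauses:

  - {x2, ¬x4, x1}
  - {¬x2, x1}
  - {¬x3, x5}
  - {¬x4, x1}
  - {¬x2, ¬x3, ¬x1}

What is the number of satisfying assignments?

13

Case analysis on x1 and x2:
  x1=T, x2=T: remaining (x3,x4,x5) ∈ {(F,F,F); (F,F,T); (F,T,F); (F,T,T)} — 4.
  x1=T, x2=F: x4 free; 3 ways for (x3,x5) × 2^1 = 6.
  x1=F, x2=T: a clause becomes empty — 0.
  x1=F, x2=F: remaining (x3,x4,x5) ∈ {(F,F,F); (F,F,T); (T,F,T)} — 3.
Total: 4 + 6 + 0 + 3 = 13.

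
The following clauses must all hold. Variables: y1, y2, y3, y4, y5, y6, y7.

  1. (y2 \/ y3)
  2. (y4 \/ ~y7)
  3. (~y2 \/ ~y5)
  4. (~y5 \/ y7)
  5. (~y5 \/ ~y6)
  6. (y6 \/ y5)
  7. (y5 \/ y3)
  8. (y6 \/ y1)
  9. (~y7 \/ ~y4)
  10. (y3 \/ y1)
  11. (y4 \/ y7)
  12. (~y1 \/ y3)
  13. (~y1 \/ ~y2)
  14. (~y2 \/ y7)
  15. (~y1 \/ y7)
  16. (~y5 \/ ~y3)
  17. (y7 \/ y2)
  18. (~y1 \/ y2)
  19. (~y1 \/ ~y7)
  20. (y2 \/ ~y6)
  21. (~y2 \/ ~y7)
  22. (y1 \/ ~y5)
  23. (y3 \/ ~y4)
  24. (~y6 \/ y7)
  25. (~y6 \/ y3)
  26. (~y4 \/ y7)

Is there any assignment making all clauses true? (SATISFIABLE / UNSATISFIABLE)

y7 = True:
  propagation gives y4=True; an empty clause results — contradiction.
y7 = False:
  propagation gives y5=False, y6=True; an empty clause results — contradiction.
Every branch closes, so no satisfying assignment exists.

UNSATISFIABLE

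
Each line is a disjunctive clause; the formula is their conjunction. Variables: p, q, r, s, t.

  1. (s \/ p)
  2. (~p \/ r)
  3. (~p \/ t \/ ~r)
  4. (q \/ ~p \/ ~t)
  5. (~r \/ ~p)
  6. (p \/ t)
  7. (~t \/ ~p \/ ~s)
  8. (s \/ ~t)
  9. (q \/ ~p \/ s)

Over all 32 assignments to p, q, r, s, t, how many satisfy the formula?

The models are:
  p=0 q=0 r=0 s=1 t=1
  p=0 q=0 r=1 s=1 t=1
  p=0 q=1 r=0 s=1 t=1
  p=0 q=1 r=1 s=1 t=1
Count: 4.

4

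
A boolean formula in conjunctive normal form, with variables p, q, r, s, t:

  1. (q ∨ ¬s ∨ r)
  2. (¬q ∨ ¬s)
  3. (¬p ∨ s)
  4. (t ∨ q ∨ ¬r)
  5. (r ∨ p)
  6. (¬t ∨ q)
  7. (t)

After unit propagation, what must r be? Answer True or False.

True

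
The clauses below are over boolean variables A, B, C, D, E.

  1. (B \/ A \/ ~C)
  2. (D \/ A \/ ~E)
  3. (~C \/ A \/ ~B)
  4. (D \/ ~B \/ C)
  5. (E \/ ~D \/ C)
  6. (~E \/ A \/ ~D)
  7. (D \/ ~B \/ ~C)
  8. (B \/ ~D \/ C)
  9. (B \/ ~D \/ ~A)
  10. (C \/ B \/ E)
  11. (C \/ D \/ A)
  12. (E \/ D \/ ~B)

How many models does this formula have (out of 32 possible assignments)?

Satisfying assignments:
  A=T B=F C=F D=F E=T
  A=T B=F C=T D=F E=F
  A=T B=F C=T D=F E=T
  A=T B=T C=F D=T E=T
  A=T B=T C=T D=T E=F
  A=T B=T C=T D=T E=T
Count: 6.

6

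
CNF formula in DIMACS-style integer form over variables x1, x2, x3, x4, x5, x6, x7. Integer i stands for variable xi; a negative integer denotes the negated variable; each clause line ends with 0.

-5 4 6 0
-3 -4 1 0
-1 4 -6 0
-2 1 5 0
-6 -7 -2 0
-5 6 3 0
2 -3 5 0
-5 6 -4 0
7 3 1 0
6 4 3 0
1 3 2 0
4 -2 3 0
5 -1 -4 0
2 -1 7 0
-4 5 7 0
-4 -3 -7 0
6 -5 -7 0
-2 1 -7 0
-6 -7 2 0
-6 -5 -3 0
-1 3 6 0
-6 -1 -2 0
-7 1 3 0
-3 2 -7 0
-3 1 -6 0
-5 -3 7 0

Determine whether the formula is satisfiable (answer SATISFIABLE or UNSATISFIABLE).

SATISFIABLE

Branch on x1: take x1 = True.
Branch on x2: take x2 = True.
  then x6 is forced to False.
  then x3 is forced to True.
Set x4 = False and propagate.
  then x5 is forced to False.
x7 is now unconstrained; take x7 = False.
Every clause has at least one true literal under this assignment.
So x1=True  x2=True  x3=True  x4=False  x5=False  x6=False  x7=False is a satisfying assignment.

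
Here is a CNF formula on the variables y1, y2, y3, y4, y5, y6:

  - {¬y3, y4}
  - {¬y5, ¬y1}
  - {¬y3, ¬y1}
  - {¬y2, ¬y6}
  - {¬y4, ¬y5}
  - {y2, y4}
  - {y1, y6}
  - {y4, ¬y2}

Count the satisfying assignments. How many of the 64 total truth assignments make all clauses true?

The models are:
  y1=0 y2=0 y3=0 y4=1 y5=0 y6=1
  y1=0 y2=0 y3=1 y4=1 y5=0 y6=1
  y1=1 y2=0 y3=0 y4=1 y5=0 y6=0
  y1=1 y2=0 y3=0 y4=1 y5=0 y6=1
  y1=1 y2=1 y3=0 y4=1 y5=0 y6=0
Count: 5.

5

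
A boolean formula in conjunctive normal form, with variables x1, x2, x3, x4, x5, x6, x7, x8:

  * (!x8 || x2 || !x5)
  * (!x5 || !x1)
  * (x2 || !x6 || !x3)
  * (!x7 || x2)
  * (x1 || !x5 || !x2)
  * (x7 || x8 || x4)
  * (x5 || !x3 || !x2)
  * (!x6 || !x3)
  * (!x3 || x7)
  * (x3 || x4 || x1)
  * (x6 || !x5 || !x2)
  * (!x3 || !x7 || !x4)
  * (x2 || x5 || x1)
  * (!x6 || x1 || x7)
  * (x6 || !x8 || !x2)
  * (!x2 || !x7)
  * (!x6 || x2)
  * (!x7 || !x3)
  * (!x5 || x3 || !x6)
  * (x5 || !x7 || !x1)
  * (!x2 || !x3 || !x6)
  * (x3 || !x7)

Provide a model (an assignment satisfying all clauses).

x1 = T  x2 = F  x3 = F  x4 = F  x5 = F  x6 = F  x7 = F  x8 = T

Branch on x1: take x1 = True.
  then x5 is forced to False.
  then x7 is forced to False.
  then x3 is forced to False.
Try x2 = False.
  then x6 is forced to False.
For the remaining variables, x4 = False, x8 = True works.
Check each clause:
  1. (!x8 || !x5 || x2) — !x5 is true.
  2. (!x1 || !x5) — !x5 is true.
  3. (!x6 || x2 || !x3) — !x6 is true.
  4. (x2 || !x7) — !x7 is true.
  5. (!x5 || !x2 || x1) — x1 is true.
  6. (x8 || x7 || x4) — x8 is true.
  7. (x5 || !x2 || !x3) — !x3 is true.
  8. (!x6 || !x3) — !x6 is true.
  9. (!x3 || x7) — !x3 is true.
  10. (x1 || x3 || x4) — x1 is true.
  11. (!x5 || !x2 || x6) — !x5 is true.
  12. (!x3 || !x4 || !x7) — !x7 is true.
  13. (x2 || x5 || x1) — x1 is true.
  14. (x1 || !x6 || x7) — x1 is true.
  15. (!x2 || x6 || !x8) — !x2 is true.
  16. (!x7 || !x2) — !x7 is true.
  17. (!x6 || x2) — !x6 is true.
  18. (!x7 || !x3) — !x7 is true.
  19. (x3 || !x5 || !x6) — !x6 is true.
  20. (!x1 || !x7 || x5) — !x7 is true.
  21. (!x2 || !x6 || !x3) — !x6 is true.
  22. (x3 || !x7) — !x7 is true.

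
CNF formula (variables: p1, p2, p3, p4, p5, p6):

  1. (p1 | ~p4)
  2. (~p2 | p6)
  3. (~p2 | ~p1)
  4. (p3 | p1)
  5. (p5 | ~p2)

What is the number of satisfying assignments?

21

Split on p1, then p2.
  p1=T, p2=T: a clause becomes empty — 0.
  p1=T, p2=F: p3, p4, p5, p6 free → 2^4 = 16.
  p1=F, p2=T: remaining (p3,p4,p5,p6) ∈ {(T,F,T,T)} — 1.
  p1=F, p2=F: remaining (p3,p4,p5,p6) ∈ {(T,F,F,F); (T,F,F,T); (T,F,T,F); (T,F,T,T)} — 4.
Total: 0 + 16 + 1 + 4 = 21.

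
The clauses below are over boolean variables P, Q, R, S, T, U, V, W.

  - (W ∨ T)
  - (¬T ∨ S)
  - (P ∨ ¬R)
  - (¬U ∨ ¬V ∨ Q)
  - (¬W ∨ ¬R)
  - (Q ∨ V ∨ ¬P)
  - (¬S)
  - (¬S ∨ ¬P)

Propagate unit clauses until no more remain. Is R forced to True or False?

False

(¬S) is a unit clause: S = False.
From (¬T ∨ S) and S = False: T = False.
In (W ∨ T), T is now false; W must hold, so W = True.
In (¬R ∨ ¬W), ¬W is now false; ¬R must hold, so R = False.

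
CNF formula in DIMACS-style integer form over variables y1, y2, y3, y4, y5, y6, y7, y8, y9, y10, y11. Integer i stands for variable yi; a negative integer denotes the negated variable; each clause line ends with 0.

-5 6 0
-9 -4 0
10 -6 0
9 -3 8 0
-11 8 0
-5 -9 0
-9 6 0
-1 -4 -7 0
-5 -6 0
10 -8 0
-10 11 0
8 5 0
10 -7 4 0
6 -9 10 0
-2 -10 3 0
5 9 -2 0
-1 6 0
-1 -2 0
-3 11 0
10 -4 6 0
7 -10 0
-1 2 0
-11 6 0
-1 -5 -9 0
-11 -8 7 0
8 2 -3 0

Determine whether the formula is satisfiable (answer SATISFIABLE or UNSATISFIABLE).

y1 occurs only negated in the remaining clauses — set y1 = False.
Try y2 = False.
Try y3 = False.
Set y4 = False and propagate.
The remaining clauses are satisfied by y5 = False, y6 = True, y7 = True, y8 = True, y9 = True, y10 = True, y11 = True.
So y1=F, y2=F, y3=F, y4=F, y5=F, y6=T, y7=T, y8=T, y9=T, y10=T, y11=T is a satisfying assignment.

SATISFIABLE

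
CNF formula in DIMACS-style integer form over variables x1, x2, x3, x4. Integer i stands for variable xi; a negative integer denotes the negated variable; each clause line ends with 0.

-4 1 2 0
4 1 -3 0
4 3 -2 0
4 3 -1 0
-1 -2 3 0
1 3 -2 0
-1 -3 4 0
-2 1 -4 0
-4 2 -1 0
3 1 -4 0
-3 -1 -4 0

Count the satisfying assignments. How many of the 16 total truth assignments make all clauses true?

Satisfying assignments:
  x1=0 x2=0 x3=0 x4=0
Count: 1.

1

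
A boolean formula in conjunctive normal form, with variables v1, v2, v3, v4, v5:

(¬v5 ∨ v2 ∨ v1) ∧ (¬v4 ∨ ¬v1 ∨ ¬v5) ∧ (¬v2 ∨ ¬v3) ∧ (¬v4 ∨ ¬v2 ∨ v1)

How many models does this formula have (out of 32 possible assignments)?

15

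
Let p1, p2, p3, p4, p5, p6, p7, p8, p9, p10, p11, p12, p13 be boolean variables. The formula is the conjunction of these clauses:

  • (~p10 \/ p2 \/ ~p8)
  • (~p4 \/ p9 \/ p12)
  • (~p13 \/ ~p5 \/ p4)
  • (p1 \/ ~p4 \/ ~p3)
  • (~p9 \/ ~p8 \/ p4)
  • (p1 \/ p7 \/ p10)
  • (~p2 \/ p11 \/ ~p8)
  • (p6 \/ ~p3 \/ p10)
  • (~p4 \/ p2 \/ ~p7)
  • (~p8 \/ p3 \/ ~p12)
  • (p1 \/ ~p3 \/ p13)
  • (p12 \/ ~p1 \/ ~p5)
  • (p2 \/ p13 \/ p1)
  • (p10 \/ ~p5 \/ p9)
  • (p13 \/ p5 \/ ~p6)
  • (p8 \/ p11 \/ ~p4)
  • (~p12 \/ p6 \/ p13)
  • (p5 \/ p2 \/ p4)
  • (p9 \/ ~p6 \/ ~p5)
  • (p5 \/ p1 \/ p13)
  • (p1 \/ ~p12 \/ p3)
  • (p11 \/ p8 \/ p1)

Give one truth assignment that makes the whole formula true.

p1=True, p2=True, p3=False, p4=False, p5=False, p6=True, p7=True, p8=False, p9=False, p10=True, p11=True, p12=True, p13=True

Pure literal: p11 appears only positively; assign p11 = True.
Try p1 = True.
Branch on p2: take p2 = True.
Try p3 = False.
For the remaining variables, p4 = False, p5 = False, p6 = True, p7 = True, p8 = False, p9 = False, p10 = True, p12 = True, p13 = True works.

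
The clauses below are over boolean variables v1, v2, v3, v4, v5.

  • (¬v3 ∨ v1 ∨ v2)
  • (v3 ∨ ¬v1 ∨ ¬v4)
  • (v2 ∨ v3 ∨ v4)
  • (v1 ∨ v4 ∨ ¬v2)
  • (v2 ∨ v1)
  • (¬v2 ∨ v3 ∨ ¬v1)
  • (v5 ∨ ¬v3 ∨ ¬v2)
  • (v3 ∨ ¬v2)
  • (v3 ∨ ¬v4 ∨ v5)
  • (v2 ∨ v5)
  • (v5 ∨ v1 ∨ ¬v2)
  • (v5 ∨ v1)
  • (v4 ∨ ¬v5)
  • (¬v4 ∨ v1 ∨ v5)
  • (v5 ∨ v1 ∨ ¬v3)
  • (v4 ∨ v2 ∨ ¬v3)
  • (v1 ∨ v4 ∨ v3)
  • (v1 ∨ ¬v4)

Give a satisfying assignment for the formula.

Branch on v1: take v1 = True.
The remaining clauses are satisfied by v2 = True, v3 = True, v4 = True, v5 = True.
Check each clause:
  1. (v1 ∨ v2 ∨ ¬v3) — v1 is true.
  2. (¬v1 ∨ v3 ∨ ¬v4) — v3 is true.
  3. (v4 ∨ v3 ∨ v2) — v2 is true.
  4. (v4 ∨ ¬v2 ∨ v1) — v1 is true.
  5. (v1 ∨ v2) — v1 is true.
  6. (¬v1 ∨ v3 ∨ ¬v2) — v3 is true.
  7. (¬v2 ∨ ¬v3 ∨ v5) — v5 is true.
  8. (¬v2 ∨ v3) — v3 is true.
  9. (v3 ∨ v5 ∨ ¬v4) — v3 is true.
  10. (v5 ∨ v2) — v2 is true.
  11. (¬v2 ∨ v1 ∨ v5) — v1 is true.
  12. (v1 ∨ v5) — v1 is true.
  13. (v4 ∨ ¬v5) — v4 is true.
  14. (v1 ∨ v5 ∨ ¬v4) — v1 is true.
  15. (v5 ∨ v1 ∨ ¬v3) — v1 is true.
  16. (v2 ∨ v4 ∨ ¬v3) — v2 is true.
  17. (v4 ∨ v3 ∨ v1) — v1 is true.
  18. (v1 ∨ ¬v4) — v1 is true.

v1 = 1, v2 = 1, v3 = 1, v4 = 1, v5 = 1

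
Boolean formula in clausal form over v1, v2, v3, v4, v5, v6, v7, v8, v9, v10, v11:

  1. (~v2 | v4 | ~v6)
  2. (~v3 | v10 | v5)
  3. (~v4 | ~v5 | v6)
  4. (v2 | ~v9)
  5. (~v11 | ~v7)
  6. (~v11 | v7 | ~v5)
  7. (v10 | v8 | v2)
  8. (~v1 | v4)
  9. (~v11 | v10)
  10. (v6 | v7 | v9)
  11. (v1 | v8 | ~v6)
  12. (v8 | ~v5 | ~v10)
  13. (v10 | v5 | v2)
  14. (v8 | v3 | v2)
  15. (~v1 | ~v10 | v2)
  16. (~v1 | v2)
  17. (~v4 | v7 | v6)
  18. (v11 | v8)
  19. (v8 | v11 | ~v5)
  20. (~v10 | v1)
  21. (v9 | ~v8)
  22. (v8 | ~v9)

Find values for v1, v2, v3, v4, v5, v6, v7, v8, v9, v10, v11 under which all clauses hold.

v1=True, v2=True, v3=True, v4=True, v5=False, v6=True, v7=False, v8=True, v9=True, v10=True, v11=False

Check each clause:
  1. (~v2 | ~v6 | v4) — v4 is true.
  2. (v10 | ~v3 | v5) — v10 is true.
  3. (v6 | ~v5 | ~v4) — ~v5 is true.
  4. (v2 | ~v9) — v2 is true.
  5. (~v7 | ~v11) — ~v7 is true.
  6. (v7 | ~v11 | ~v5) — ~v5 is true.
  7. (v8 | v10 | v2) — v8 is true.
  8. (~v1 | v4) — v4 is true.
  9. (v10 | ~v11) — v10 is true.
  10. (v9 | v7 | v6) — v9 is true.
  11. (v1 | ~v6 | v8) — v8 is true.
  12. (~v10 | ~v5 | v8) — v8 is true.
  13. (v2 | v5 | v10) — v2 is true.
  14. (v3 | v2 | v8) — v8 is true.
  15. (v2 | ~v10 | ~v1) — v2 is true.
  16. (v2 | ~v1) — v2 is true.
  17. (~v4 | v7 | v6) — v6 is true.
  18. (v8 | v11) — v8 is true.
  19. (v11 | v8 | ~v5) — v8 is true.
  20. (v1 | ~v10) — v1 is true.
  21. (~v8 | v9) — v9 is true.
  22. (~v9 | v8) — v8 is true.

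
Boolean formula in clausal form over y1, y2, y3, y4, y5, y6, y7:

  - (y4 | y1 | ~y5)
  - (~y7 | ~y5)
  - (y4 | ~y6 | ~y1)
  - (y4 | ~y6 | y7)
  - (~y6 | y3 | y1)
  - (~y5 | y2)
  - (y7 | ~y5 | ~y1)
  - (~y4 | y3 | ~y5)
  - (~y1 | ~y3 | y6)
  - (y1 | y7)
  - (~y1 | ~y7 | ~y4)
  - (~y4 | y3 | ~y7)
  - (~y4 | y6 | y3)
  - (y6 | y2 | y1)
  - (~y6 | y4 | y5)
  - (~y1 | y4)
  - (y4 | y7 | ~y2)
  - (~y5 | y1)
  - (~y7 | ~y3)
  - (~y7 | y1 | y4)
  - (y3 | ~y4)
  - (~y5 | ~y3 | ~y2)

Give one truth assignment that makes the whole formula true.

Try y1 = True.
  then y4 is forced to True.
  then y7 is forced to False.
  then y5 is forced to False.
  then y3 is forced to True.
  then y6 is forced to True.
y2 is now unconstrained; take y2 = True.

y1=True, y2=True, y3=True, y4=True, y5=False, y6=True, y7=False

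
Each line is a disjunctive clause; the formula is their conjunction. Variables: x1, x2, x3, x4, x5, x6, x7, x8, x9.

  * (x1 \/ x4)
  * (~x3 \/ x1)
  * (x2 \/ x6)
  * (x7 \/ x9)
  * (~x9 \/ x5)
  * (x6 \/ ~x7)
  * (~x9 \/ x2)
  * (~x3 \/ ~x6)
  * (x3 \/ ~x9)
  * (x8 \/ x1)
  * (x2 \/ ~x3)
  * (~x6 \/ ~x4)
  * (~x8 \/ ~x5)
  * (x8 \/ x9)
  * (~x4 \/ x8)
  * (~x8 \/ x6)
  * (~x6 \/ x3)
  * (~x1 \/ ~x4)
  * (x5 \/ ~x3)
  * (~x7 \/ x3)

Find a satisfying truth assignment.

x1=True, x2=True, x3=True, x4=False, x5=True, x6=False, x7=False, x8=False, x9=True

Check each clause:
  1. (x4 \/ x1) — x1 is true.
  2. (~x3 \/ x1) — x1 is true.
  3. (x2 \/ x6) — x2 is true.
  4. (x9 \/ x7) — x9 is true.
  5. (x5 \/ ~x9) — x5 is true.
  6. (x6 \/ ~x7) — ~x7 is true.
  7. (x2 \/ ~x9) — x2 is true.
  8. (~x3 \/ ~x6) — ~x6 is true.
  9. (x3 \/ ~x9) — x3 is true.
  10. (x8 \/ x1) — x1 is true.
  11. (x2 \/ ~x3) — x2 is true.
  12. (~x4 \/ ~x6) — ~x6 is true.
  13. (~x8 \/ ~x5) — ~x8 is true.
  14. (x9 \/ x8) — x9 is true.
  15. (~x4 \/ x8) — ~x4 is true.
  16. (x6 \/ ~x8) — ~x8 is true.
  17. (x3 \/ ~x6) — ~x6 is true.
  18. (~x1 \/ ~x4) — ~x4 is true.
  19. (x5 \/ ~x3) — x5 is true.
  20. (x3 \/ ~x7) — ~x7 is true.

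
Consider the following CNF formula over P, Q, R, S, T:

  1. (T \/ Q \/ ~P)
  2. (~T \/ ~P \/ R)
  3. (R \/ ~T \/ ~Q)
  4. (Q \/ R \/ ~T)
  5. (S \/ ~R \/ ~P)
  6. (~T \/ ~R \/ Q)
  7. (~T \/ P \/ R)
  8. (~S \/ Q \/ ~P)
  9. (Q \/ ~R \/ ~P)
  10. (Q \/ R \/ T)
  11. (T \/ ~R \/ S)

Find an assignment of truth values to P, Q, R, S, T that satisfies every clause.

Set P = False and propagate.
The remaining clauses are satisfied by Q = True, R = False, S = False, T = False.

P = 0, Q = 1, R = 0, S = 0, T = 0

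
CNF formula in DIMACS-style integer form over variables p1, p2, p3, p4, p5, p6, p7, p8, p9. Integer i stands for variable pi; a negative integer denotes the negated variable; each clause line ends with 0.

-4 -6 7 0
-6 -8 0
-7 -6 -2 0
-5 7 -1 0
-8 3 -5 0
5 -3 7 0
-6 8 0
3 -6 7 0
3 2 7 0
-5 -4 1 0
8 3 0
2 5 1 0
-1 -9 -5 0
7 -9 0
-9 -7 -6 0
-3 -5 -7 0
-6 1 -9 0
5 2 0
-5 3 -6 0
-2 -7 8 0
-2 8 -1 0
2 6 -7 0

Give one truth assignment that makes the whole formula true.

p1 = F, p2 = F, p3 = T, p4 = F, p5 = T, p6 = F, p7 = F, p8 = F, p9 = F

p4 occurs only negated in the remaining clauses — set p4 = False.
Pure literal: p9 appears only negated; assign p9 = False.
Try p1 = False.
For the remaining variables, p2 = False, p3 = True, p5 = True, p6 = False, p7 = False, p8 = False works.
Check each clause:
  1. {¬p4, ¬p6, p7} — ¬p6 is true.
  2. {¬p8, ¬p6} — ¬p8 is true.
  3. {¬p2, ¬p7, ¬p6} — ¬p7 is true.
  4. {¬p5, ¬p1, p7} — ¬p1 is true.
  5. {¬p8, p3, ¬p5} — p3 is true.
  6. {p5, ¬p3, p7} — p5 is true.
  7. {¬p6, p8} — ¬p6 is true.
  8. {p7, p3, ¬p6} — ¬p6 is true.
  9. {p2, p3, p7} — p3 is true.
  10. {p1, ¬p4, ¬p5} — ¬p4 is true.
  11. {p8, p3} — p3 is true.
  12. {p5, p1, p2} — p5 is true.
  13. {¬p5, ¬p9, ¬p1} — ¬p1 is true.
  14. {¬p9, p7} — ¬p9 is true.
  15. {¬p6, ¬p9, ¬p7} — ¬p7 is true.
  16. {¬p5, ¬p3, ¬p7} — ¬p7 is true.
  17. {p1, ¬p9, ¬p6} — ¬p6 is true.
  18. {p2, p5} — p5 is true.
  19. {¬p6, p3, ¬p5} — ¬p6 is true.
  20. {¬p2, ¬p7, p8} — ¬p7 is true.
  21. {p8, ¬p2, ¬p1} — ¬p2 is true.
  22. {p2, p6, ¬p7} — ¬p7 is true.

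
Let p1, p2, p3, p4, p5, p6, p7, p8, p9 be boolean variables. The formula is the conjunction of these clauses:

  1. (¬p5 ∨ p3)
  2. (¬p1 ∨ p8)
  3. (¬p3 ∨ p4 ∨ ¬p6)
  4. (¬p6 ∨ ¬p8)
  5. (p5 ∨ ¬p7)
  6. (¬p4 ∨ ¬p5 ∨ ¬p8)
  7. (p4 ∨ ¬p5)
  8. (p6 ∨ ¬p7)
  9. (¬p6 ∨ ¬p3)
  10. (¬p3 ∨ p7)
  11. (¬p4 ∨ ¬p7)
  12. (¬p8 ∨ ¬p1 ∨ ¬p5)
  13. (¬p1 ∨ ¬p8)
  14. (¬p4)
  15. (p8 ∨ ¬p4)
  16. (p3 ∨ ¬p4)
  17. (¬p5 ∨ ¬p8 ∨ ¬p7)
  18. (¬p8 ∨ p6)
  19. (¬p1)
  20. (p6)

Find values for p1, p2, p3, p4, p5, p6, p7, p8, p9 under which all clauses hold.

p1=F  p2=T  p3=F  p4=F  p5=F  p6=T  p7=F  p8=F  p9=F

(¬p4) is a unit clause, so p4 = False.
Unit propagation: (¬p5) forces p5 = False.
(¬p7) is a unit clause, so p7 = False.
(¬p3) is a unit clause, so p3 = False.
Unit propagation: (¬p1) forces p1 = False.
The clause (p6) is unit: p6 must be True.
The clause (¬p8) is unit: p8 must be False.
p2, p9 are now unconstrained; take p2 = True, p9 = False.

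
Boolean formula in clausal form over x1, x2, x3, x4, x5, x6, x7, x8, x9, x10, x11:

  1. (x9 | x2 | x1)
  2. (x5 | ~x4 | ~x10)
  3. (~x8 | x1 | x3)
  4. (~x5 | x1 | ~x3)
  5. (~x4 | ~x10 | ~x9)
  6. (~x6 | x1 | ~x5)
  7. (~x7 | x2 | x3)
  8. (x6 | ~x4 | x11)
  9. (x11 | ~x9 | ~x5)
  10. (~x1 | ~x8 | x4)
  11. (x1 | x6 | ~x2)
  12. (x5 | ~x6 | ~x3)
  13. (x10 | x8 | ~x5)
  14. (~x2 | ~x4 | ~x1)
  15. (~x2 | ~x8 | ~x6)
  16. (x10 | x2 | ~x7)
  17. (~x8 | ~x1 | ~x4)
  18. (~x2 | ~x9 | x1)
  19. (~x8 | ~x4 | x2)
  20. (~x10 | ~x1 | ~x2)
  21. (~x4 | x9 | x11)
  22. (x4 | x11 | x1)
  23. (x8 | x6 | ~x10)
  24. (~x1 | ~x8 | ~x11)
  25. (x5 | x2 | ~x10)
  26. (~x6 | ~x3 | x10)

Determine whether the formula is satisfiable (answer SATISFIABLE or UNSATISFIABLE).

SATISFIABLE

x7 occurs only negated in the remaining clauses — set x7 = False.
Branch on x1: take x1 = True.
Branch on x2: take x2 = True.
  then x4 is forced to False.
  then x8 is forced to False.
  then x10 is forced to False.
  then x5 is forced to False.
Try x3 = False.
x6, x9, x11 are now unconstrained; take x6 = False, x9 = True, x11 = True.
Every clause has at least one true literal under this assignment.
So x1=T, x2=T, x3=F, x4=F, x5=F, x6=F, x7=F, x8=F, x9=T, x10=F, x11=T is a satisfying assignment.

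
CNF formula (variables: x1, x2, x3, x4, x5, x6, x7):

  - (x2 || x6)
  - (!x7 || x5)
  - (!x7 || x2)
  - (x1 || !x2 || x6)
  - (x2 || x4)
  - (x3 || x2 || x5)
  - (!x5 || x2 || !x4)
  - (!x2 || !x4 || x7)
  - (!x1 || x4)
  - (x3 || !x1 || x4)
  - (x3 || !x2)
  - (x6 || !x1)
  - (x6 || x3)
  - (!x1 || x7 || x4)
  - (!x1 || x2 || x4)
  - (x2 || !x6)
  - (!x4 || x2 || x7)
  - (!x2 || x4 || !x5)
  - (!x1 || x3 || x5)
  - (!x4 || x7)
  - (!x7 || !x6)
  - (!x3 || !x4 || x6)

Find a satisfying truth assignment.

Set x1 = False and propagate.
For the remaining variables, x2 = True, x3 = True, x4 = False, x5 = False, x6 = True, x7 = False works.
Every clause has at least one true literal under this assignment.

x1 = 0, x2 = 1, x3 = 1, x4 = 0, x5 = 0, x6 = 1, x7 = 0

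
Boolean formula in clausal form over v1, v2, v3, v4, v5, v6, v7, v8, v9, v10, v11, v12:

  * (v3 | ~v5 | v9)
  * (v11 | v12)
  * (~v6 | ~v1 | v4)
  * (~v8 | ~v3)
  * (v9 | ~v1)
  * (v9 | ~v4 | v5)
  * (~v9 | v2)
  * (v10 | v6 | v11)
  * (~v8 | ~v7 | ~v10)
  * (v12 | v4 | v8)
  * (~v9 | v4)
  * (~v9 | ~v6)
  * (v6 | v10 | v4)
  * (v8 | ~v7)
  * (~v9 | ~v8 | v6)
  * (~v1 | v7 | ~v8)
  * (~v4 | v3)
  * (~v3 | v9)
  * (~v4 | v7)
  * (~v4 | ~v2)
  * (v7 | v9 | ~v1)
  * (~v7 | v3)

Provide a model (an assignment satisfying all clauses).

Pure literal: v1 appears only negated; assign v1 = False.
Pure literal: v11 appears only positively; assign v11 = True.
Branch on v2: take v2 = True.
  then v4 is forced to False.
  then v9 is forced to False.
  then v3 is forced to False.
  then v5 is forced to False.
  then v7 is forced to False.
Branch on v6: take v6 = True.
Try v8 = True.
v10, v12 are now unconstrained; take v10 = False, v12 = True.

v1=False, v2=True, v3=False, v4=False, v5=False, v6=True, v7=False, v8=True, v9=False, v10=False, v11=True, v12=True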